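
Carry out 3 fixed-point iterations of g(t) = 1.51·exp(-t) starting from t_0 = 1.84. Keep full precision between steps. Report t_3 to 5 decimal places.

t_1 = g(1.840000) = 0.239814
t_2 = g(0.239814) = 1.188029
t_3 = g(1.188029) = 0.460281

0.46028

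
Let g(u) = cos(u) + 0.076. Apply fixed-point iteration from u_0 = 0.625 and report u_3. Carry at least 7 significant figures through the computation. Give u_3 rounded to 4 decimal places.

u_1 = g(0.625000) = 0.886963
u_2 = g(0.886963) = 0.707769
u_3 = g(0.707769) = 0.835814

0.8358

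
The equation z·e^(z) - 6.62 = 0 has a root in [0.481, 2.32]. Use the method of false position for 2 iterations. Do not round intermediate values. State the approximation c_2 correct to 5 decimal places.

1.22054

False-position update: c = (a·f(b) − b·f(a))/(f(b) − f(a)); replace the endpoint whose sign matches f(c).
f(0.481000) = -5.841890, f(2.320000) = 16.987564
step 1: c = 0.951587, f(c) = -4.155566 < 0 → new bracket [0.951587, 2.320000]
step 2: c = 1.220541, f(c) = -2.483563 < 0 → new bracket [1.220541, 2.320000]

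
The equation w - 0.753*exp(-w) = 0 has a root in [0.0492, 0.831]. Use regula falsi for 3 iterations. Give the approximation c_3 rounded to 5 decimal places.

0.47055

f(0.049200) = -0.667649, f(0.831000) = 0.502983
step 1: c = 0.495086, f(c) = 0.036118 > 0 → new bracket [0.049200, 0.495086]
step 2: c = 0.472202, f(c) = 0.002611 > 0 → new bracket [0.049200, 0.472202]
step 3: c = 0.470555, f(c) = 0.000189 > 0 → new bracket [0.049200, 0.470555]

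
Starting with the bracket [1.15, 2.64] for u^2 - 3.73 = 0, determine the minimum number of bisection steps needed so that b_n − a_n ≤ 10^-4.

14

Initial width b − a = 2.64 − 1.15 = 1.490000.
After n steps the width is (b−a)/2^n; need (b−a)/2^n ≤ 10^-4.
So n ≥ log₂(1.490000/10^-4) = log₂(14900.0000) ≈ 13.8630.
Hence n = 14.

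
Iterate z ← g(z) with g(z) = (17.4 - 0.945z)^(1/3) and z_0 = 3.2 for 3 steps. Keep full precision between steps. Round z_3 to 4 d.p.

z_1 = g(3.200000) = 2.431528
z_2 = g(2.431528) = 2.471801
z_3 = g(2.471801) = 2.469723

2.4697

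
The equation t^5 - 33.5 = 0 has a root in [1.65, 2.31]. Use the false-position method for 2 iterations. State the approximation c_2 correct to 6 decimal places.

False-position update: c = (a·f(b) − b·f(a))/(f(b) − f(a)); replace the endpoint whose sign matches f(c).
f(1.650000) = -21.270190, f(2.310000) = 32.274855
step 1: c = 1.912178, f(c) = -7.935257 < 0 → new bracket [1.912178, 2.310000]
step 2: c = 1.990686, f(c) = -2.238212 < 0 → new bracket [1.990686, 2.310000]

1.990686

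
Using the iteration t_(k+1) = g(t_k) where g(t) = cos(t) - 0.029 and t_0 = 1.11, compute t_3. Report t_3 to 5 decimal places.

t_1 = g(1.110000) = 0.415662
t_2 = g(0.415662) = 0.885849
t_3 = g(0.885849) = 0.603632

0.60363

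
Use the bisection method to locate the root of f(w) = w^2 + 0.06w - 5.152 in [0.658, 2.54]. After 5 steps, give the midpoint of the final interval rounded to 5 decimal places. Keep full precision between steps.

2.21653

f(0.658000) = -4.679556, f(2.540000) = 1.452000 (opposite signs)
step 1: m = 1.599000, f(m) = -2.499259 < 0 → root in [1.599000, 2.540000]
step 2: m = 2.069500, f(m) = -0.745000 < 0 → root in [2.069500, 2.540000]
step 3: m = 2.304750, f(m) = 0.298158 > 0 → root in [2.069500, 2.304750]
step 4: m = 2.187125, f(m) = -0.237257 < 0 → root in [2.187125, 2.304750]
step 5: m = 2.245938, f(m) = 0.026992 > 0 → root in [2.187125, 2.245938]
Midpoint of [2.187125, 2.245938] = 2.216531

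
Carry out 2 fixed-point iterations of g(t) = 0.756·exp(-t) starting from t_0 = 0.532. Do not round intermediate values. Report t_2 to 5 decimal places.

t_1 = g(0.532000) = 0.444096
t_2 = g(0.444096) = 0.484901

0.48490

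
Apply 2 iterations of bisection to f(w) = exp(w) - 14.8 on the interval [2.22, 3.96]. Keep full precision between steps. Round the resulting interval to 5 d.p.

[2.65500, 3.09000]

f(2.220000) = -5.592669, f(3.960000) = 37.657326 (opposite signs)
step 1: m = 3.090000, f(m) = 7.177078 > 0 → root in [2.220000, 3.090000]
step 2: m = 2.655000, f(m) = -0.575014 < 0 → root in [2.655000, 3.090000]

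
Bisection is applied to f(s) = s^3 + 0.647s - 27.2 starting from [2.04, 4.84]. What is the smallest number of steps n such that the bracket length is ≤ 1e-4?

Initial width b − a = 4.84 − 2.04 = 2.800000.
After n steps the width is (b−a)/2^n; need (b−a)/2^n ≤ 1e-4.
So n ≥ log₂(2.800000/1e-4) = log₂(28000.0000) ≈ 14.7731.
Hence n = 15.

15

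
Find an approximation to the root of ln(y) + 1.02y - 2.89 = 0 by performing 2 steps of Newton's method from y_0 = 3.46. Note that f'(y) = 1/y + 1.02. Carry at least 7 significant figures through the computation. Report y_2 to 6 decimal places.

y_0 = 3.460000: f = 1.880469, f' = 1.309017 → y_1 = 3.460000 - (1.880469)/(1.309017) = 2.023450
y_1 = 2.023450: f = -0.121277, f' = 1.514205 → y_2 = 2.023450 - (-0.121277)/(1.514205) = 2.103543

2.103543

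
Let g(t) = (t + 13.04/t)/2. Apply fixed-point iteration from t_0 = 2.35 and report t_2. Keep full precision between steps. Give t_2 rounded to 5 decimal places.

t_1 = g(2.350000) = 3.949468
t_2 = g(3.949468) = 3.625589

3.62559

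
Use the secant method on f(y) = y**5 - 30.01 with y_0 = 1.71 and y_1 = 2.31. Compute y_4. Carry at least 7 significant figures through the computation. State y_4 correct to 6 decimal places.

1.976723

f(y_0) = -15.388883, f(y_1) = 35.764855
y_2 = 2.310000 - (35.764855)·(2.310000 - 1.710000)/(35.764855 - (-15.388883)) = 1.890502; f(y_2) = -5.861775
y_3 = 1.890502 - (-5.861775)·(1.890502 - 2.310000)/(-5.861775 - (35.764855)) = 1.949574; f(y_3) = -1.845689
y_4 = 1.949574 - (-1.845689)·(1.949574 - 1.890502)/(-1.845689 - (-5.861775)) = 1.976723; f(y_4) = 0.170671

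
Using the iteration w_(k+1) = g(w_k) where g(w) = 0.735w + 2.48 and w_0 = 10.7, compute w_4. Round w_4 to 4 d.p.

w_1 = g(10.700000) = 10.344500
w_2 = g(10.344500) = 10.083208
w_3 = g(10.083208) = 9.891158
w_4 = g(9.891158) = 9.750001

9.7500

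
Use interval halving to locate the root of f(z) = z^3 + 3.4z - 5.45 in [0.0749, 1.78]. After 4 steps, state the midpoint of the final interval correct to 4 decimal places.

1.1939

f(0.074900) = -5.194920, f(1.780000) = 6.241752 (opposite signs)
step 1: m = 0.927450, f(m) = -1.498911 < 0 → root in [0.927450, 1.780000]
step 2: m = 1.353725, f(m) = 1.633463 > 0 → root in [0.927450, 1.353725]
step 3: m = 1.140588, f(m) = -0.088167 < 0 → root in [1.140588, 1.353725]
step 4: m = 1.247156, f(m) = 0.730156 > 0 → root in [1.140588, 1.247156]
Midpoint of [1.140588, 1.247156] = 1.193872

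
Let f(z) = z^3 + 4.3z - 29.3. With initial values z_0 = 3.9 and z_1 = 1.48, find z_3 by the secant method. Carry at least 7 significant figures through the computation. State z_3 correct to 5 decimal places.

2.83188

Secant update: z_(k+1) = z_k − f(z_k)·(z_k − z_(k-1))/(f(z_k) − f(z_(k-1))).
f(z_0) = 46.789000, f(z_1) = -19.694208
z_2 = 1.480000 - (-19.694208)·(1.480000 - 3.900000)/(-19.694208 - (46.789000)) = 2.196872; f(z_2) = -9.250795
z_3 = 2.196872 - (-9.250795)·(2.196872 - 1.480000)/(-9.250795 - (-19.694208)) = 2.831880; f(z_3) = 5.587458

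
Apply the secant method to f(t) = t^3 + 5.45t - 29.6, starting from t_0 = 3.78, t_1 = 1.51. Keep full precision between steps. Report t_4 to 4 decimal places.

2.4981

f(t_0) = 45.011152, f(t_1) = -17.927549
t_2 = 1.510000 - (-17.927549)·(1.510000 - 3.780000)/(-17.927549 - (45.011152)) = 2.156590; f(t_2) = -7.816542
t_3 = 2.156590 - (-7.816542)·(2.156590 - 1.510000)/(-7.816542 - (-17.927549)) = 2.656451; f(t_3) = 3.623521
t_4 = 2.656451 - (3.623521)·(2.656451 - 2.156590)/(3.623521 - (-7.816542)) = 2.498125; f(t_4) = -0.395343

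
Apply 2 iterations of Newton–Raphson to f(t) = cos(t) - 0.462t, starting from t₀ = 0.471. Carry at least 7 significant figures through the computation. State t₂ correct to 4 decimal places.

1.0625

Newton update: t ← t − f(t)/f'(t).
f'(t) = -sin(t) - 0.462
t_0 = 0.471000: f = 0.673513, f' = -0.915778 → t_1 = 0.471000 - (0.673513)/(-0.915778) = 1.206455
t_1 = 1.206455: f = -0.201048, f' = -1.396359 → t_2 = 1.206455 - (-0.201048)/(-1.396359) = 1.062475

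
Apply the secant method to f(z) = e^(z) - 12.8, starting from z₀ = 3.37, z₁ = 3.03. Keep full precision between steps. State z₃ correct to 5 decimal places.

2.58406

f(z_0) = 16.278527, f(z_1) = 7.897233
z_2 = 3.030000 - (7.897233)·(3.030000 - 3.370000)/(7.897233 - (16.278527)) = 2.709637; f(z_2) = 2.223817
z_3 = 2.709637 - (2.223817)·(2.709637 - 3.030000)/(2.223817 - (7.897233)) = 2.584063; f(z_3) = 0.450874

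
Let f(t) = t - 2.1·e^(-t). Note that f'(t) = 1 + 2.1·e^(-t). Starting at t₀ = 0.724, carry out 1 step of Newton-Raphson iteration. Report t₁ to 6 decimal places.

t_0 = 0.724000: f = -0.294099, f' = 2.018099 → t_1 = 0.724000 - (-0.294099)/(2.018099) = 0.869731

0.869731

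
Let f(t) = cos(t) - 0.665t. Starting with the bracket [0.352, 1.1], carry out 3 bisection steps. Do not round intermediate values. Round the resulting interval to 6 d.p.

f(0.352000) = 0.704605, f(1.100000) = -0.277904 (opposite signs)
step 1: m = 0.726000, f(m) = 0.265046 > 0 → root in [0.726000, 1.100000]
step 2: m = 0.913000, f(m) = 0.004229 > 0 → root in [0.913000, 1.100000]
step 3: m = 1.006500, f(m) = -0.134501 < 0 → root in [0.913000, 1.006500]

[0.913000, 1.006500]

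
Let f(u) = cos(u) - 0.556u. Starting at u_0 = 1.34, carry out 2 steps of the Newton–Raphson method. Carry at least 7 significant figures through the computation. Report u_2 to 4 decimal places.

0.9888

f'(u) = -sin(u) - 0.556
u_0 = 1.340000: f = -0.516287, f' = -1.529485 → u_1 = 1.340000 - (-0.516287)/(-1.529485) = 1.002444
u_1 = 1.002444: f = -0.019114, f' = -1.398789 → u_2 = 1.002444 - (-0.019114)/(-1.398789) = 0.988779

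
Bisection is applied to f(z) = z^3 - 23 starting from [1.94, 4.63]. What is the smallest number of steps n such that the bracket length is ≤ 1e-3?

12

Initial width b − a = 4.63 − 1.94 = 2.690000.
After n steps the width is (b−a)/2^n; need (b−a)/2^n ≤ 1e-3.
So n ≥ log₂(2.690000/1e-3) = log₂(2690.0000) ≈ 11.3934.
Hence n = 12.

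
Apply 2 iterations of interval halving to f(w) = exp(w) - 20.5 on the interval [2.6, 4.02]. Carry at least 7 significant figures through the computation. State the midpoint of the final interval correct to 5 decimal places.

3.13250

f(2.600000) = -7.036262, f(4.020000) = 35.201106 (opposite signs)
step 1: m = 3.310000, f(m) = 6.885125 > 0 → root in [2.600000, 3.310000]
step 2: m = 2.955000, f(m) = -1.298277 < 0 → root in [2.955000, 3.310000]
Midpoint of [2.955000, 3.310000] = 3.132500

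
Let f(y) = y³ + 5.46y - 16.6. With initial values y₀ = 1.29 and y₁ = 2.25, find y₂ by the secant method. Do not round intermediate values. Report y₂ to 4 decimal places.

f(y_0) = -7.409911, f(y_1) = 7.075625
y_2 = 2.250000 - (7.075625)·(2.250000 - 1.290000)/(7.075625 - (-7.409911)) = 1.781077; f(y_2) = -1.225323

1.7811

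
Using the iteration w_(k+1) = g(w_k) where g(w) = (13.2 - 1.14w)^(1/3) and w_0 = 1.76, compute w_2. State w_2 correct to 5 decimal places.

2.20013

w_1 = g(1.760000) = 2.236952
w_2 = g(2.236952) = 2.200129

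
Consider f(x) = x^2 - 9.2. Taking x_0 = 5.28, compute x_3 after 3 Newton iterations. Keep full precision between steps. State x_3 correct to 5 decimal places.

3.03332

Newton update: x ← x − f(x)/f'(x).
f'(x) = 2x
x_0 = 5.280000: f = 18.678400, f' = 10.560000 → x_1 = 5.280000 - (18.678400)/(10.560000) = 3.511212
x_1 = 3.511212: f = 3.128611, f' = 7.022424 → x_2 = 3.511212 - (3.128611)/(7.022424) = 3.065695
x_2 = 3.065695: f = 0.198486, f' = 6.131390 → x_3 = 3.065695 - (0.198486)/(6.131390) = 3.033323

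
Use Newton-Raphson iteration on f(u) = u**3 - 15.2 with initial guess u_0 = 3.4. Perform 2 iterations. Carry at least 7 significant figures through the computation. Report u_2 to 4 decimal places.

2.4958

f'(u) = 3u**2
u_0 = 3.400000: f = 24.104000, f' = 34.680000 → u_1 = 3.400000 - (24.104000)/(34.680000) = 2.704960
u_1 = 2.704960: f = 4.591666, f' = 21.950420 → u_2 = 2.704960 - (4.591666)/(21.950420) = 2.495776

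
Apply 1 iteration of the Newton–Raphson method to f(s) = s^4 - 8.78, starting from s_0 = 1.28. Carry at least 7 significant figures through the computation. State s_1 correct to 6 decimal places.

2.006658

f'(s) = 4s^3
s_0 = 1.280000: f = -6.095645, f' = 8.388608 → s_1 = 1.280000 - (-6.095645)/(8.388608) = 2.006658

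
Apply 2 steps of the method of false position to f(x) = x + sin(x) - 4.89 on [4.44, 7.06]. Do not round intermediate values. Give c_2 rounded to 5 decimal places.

False-position update: c = (a·f(b) − b·f(a))/(f(b) − f(a)); replace the endpoint whose sign matches f(c).
f(4.440000) = -1.413131, f(7.060000) = 2.871011
step 1: c = 5.304211, f(c) = -0.415715 < 0 → new bracket [5.304211, 7.060000]
step 2: c = 5.526288, f(c) = -0.050381 < 0 → new bracket [5.526288, 7.060000]

5.52629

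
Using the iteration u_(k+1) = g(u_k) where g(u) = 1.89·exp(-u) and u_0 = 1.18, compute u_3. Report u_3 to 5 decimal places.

0.65650

u_1 = g(1.180000) = 0.580757
u_2 = g(0.580757) = 1.057407
u_3 = g(1.057407) = 0.656501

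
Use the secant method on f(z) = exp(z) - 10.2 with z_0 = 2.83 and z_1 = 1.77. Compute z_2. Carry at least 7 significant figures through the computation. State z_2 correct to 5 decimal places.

2.18436

Secant update: z_(k+1) = z_k − f(z_k)·(z_k − z_(k-1))/(f(z_k) − f(z_(k-1))).
f(z_0) = 6.745461, f(z_1) = -4.329147
z_2 = 1.770000 - (-4.329147)·(1.770000 - 2.830000)/(-4.329147 - (6.745461)) = 2.184362; f(z_2) = -1.315023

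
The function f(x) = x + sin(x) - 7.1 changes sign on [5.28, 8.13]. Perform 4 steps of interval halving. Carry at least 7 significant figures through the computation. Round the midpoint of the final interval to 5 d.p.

f(5.280000) = -2.663188, f(8.130000) = 1.992148 (opposite signs)
step 1: m = 6.705000, f(m) = 0.014417 > 0 → root in [5.280000, 6.705000]
step 2: m = 5.992500, f(m) = -1.394109 < 0 → root in [5.992500, 6.705000]
step 3: m = 6.348750, f(m) = -0.685732 < 0 → root in [6.348750, 6.705000]
step 4: m = 6.526875, f(m) = -0.331840 < 0 → root in [6.526875, 6.705000]
Midpoint of [6.526875, 6.705000] = 6.615938

6.61594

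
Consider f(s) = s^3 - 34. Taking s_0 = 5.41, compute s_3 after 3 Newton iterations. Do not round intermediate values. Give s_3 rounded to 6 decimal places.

3.244825

f'(s) = 3s^2
s_0 = 5.410000: f = 124.340421, f' = 87.804300 → s_1 = 5.410000 - (124.340421)/(87.804300) = 3.993891
s_1 = 3.993891: f = 29.707237, f' = 47.853506 → s_2 = 3.993891 - (29.707237)/(47.853506) = 3.373096
s_2 = 3.373096: f = 4.378334, f' = 34.133331 → s_3 = 3.373096 - (4.378334)/(34.133331) = 3.244825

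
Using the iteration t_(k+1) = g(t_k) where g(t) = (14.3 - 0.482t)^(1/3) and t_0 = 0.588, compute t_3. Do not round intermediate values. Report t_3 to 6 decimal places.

2.361101

t_1 = g(0.588000) = 2.411094
t_2 = g(2.411094) = 2.359617
t_3 = g(2.359617) = 2.361101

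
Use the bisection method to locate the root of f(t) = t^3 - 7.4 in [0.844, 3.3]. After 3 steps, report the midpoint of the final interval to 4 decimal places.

f(0.844000) = -6.798788, f(3.300000) = 28.537000 (opposite signs)
step 1: m = 2.072000, f(m) = 1.495477 > 0 → root in [0.844000, 2.072000]
step 2: m = 1.458000, f(m) = -4.300636 < 0 → root in [1.458000, 2.072000]
step 3: m = 1.765000, f(m) = -1.901628 < 0 → root in [1.765000, 2.072000]
Midpoint of [1.765000, 2.072000] = 1.918500

1.9185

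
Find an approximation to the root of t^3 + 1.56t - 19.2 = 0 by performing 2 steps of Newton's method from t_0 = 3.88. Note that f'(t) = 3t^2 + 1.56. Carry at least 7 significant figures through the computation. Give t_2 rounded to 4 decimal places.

2.5401

Newton update: t ← t − f(t)/f'(t).
t_0 = 3.880000: f = 45.263872, f' = 46.723200 → t_1 = 3.880000 - (45.263872)/(46.723200) = 2.911233
t_1 = 2.911233: f = 10.015044, f' = 26.985841 → t_2 = 2.911233 - (10.015044)/(26.985841) = 2.540111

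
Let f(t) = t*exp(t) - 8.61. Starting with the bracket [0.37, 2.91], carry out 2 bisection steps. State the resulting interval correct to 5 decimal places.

f(0.370000) = -8.074338, f(2.910000) = 44.808284 (opposite signs)
step 1: m = 1.640000, f(m) = -0.155522 < 0 → root in [1.640000, 2.910000]
step 2: m = 2.275000, f(m) = 13.521016 > 0 → root in [1.640000, 2.275000]

[1.64000, 2.27500]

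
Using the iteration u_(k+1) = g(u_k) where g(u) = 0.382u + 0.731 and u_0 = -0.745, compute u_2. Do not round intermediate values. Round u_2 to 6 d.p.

u_1 = g(-0.745000) = 0.446410
u_2 = g(0.446410) = 0.901529

0.901529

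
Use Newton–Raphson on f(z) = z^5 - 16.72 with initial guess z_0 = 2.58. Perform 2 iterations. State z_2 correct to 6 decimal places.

1.871180

f'(z) = 5z^4
z_0 = 2.580000: f = 97.593765, f' = 221.538305 → z_1 = 2.580000 - (97.593765)/(221.538305) = 2.139472
z_1 = 2.139472: f = 28.106344, f' = 104.760281 → z_2 = 2.139472 - (28.106344)/(104.760281) = 1.871180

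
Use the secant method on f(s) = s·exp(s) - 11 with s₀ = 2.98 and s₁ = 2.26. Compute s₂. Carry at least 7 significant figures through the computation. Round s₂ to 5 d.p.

2.05267

f(s_0) = 47.669694, f(s_1) = 10.657782
s_2 = 2.260000 - (10.657782)·(2.260000 - 2.980000)/(10.657782 - (47.669694)) = 2.052672; f(s_2) = 4.987617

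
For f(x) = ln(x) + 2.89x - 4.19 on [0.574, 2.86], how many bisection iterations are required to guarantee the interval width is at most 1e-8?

28

Initial width b − a = 2.86 − 0.574 = 2.286000.
After n steps the width is (b−a)/2^n; need (b−a)/2^n ≤ 1e-8.
So n ≥ log₂(2.286000/1e-8) = log₂(228600000.0000) ≈ 27.7683.
Hence n = 28.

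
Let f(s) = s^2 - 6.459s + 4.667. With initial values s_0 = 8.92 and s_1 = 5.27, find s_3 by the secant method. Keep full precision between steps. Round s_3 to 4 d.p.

f(s_0) = 26.619120, f(s_1) = -1.599030
s_2 = 5.270000 - (-1.599030)·(5.270000 - 8.920000)/(-1.599030 - (26.619120)) = 5.476834; f(s_2) = -0.712162
s_3 = 5.476834 - (-0.712162)·(5.476834 - 5.270000)/(-0.712162 - (-1.599030)) = 5.642923; f(s_3) = 0.061938

5.6429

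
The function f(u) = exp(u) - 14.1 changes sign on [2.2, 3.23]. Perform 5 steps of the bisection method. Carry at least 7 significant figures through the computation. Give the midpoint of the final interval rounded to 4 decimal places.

2.6345

f(2.200000) = -5.074987, f(3.230000) = 11.179657 (opposite signs)
step 1: m = 2.715000, f(m) = 1.004610 > 0 → root in [2.200000, 2.715000]
step 2: m = 2.457500, f(m) = -2.424414 < 0 → root in [2.457500, 2.715000]
step 3: m = 2.586250, f(m) = -0.820121 < 0 → root in [2.586250, 2.715000]
step 4: m = 2.650625, f(m) = 0.062888 > 0 → root in [2.586250, 2.650625]
step 5: m = 2.618437, f(m) = -0.385722 < 0 → root in [2.618437, 2.650625]
Midpoint of [2.618437, 2.650625] = 2.634531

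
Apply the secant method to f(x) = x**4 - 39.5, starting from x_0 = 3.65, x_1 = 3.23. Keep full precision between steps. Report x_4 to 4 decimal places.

f(x_0) = 137.989006, f(x_1) = 69.345402
x_2 = 3.230000 - (69.345402)·(3.230000 - 3.650000)/(69.345402 - (137.989006)) = 2.805706; f(x_2) = 22.468166
x_3 = 2.805706 - (22.468166)·(2.805706 - 3.230000)/(22.468166 - (69.345402)) = 2.602343; f(x_3) = 6.362526
x_4 = 2.602343 - (6.362526)·(2.602343 - 2.805706)/(6.362526 - (22.468166)) = 2.522004; f(x_4) = 0.956024

2.5220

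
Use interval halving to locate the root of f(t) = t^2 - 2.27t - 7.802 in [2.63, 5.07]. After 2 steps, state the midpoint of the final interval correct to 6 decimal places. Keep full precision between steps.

f(2.630000) = -6.855200, f(5.070000) = 6.394000 (opposite signs)
step 1: m = 3.850000, f(m) = -1.719000 < 0 → root in [3.850000, 5.070000]
step 2: m = 4.460000, f(m) = 1.965400 > 0 → root in [3.850000, 4.460000]
Midpoint of [3.850000, 4.460000] = 4.155000

4.155000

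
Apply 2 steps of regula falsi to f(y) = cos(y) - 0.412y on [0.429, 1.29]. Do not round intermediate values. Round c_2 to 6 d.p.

1.099376

False-position update: c = (a·f(b) − b·f(a))/(f(b) − f(a)); replace the endpoint whose sign matches f(c).
f(0.429000) = 0.732634, f(1.290000) = -0.254359
step 1: c = 1.068111, f(c) = 0.041719 > 0 → new bracket [1.068111, 1.290000]
step 2: c = 1.099376, f(c) = 0.001209 > 0 → new bracket [1.099376, 1.290000]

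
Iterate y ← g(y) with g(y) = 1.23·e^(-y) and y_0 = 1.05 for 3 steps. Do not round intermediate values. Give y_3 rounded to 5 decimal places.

0.55279

y_1 = g(1.050000) = 0.430423
y_2 = g(0.430423) = 0.799787
y_3 = g(0.799787) = 0.552792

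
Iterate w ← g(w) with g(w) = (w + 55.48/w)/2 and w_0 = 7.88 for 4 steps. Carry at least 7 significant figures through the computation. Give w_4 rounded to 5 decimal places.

7.44849

w_1 = g(7.880000) = 7.460305
w_2 = g(7.460305) = 7.448499
w_3 = g(7.448499) = 7.448490
w_4 = g(7.448490) = 7.448490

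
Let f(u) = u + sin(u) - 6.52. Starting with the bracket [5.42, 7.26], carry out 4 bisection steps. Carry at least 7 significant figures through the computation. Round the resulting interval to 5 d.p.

[6.34000, 6.45500]

f(5.420000) = -1.859917, f(7.260000) = 1.568719 (opposite signs)
step 1: m = 6.340000, f(m) = -0.123216 < 0 → root in [6.340000, 7.260000]
step 2: m = 6.800000, f(m) = 0.774113 > 0 → root in [6.340000, 6.800000]
step 3: m = 6.570000, f(m) = 0.332898 > 0 → root in [6.340000, 6.570000]
step 4: m = 6.455000, f(m) = 0.105971 > 0 → root in [6.340000, 6.455000]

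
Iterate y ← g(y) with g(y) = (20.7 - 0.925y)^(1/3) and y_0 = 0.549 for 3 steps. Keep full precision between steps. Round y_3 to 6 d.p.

2.633670

y_1 = g(0.549000) = 2.723084
y_2 = g(2.723084) = 2.629504
y_3 = g(2.629504) = 2.633670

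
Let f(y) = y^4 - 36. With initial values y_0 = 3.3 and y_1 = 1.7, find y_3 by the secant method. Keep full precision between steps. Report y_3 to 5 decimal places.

Secant update: y_(k+1) = y_k − f(y_k)·(y_k − y_(k-1))/(f(y_k) − f(y_(k-1))).
f(y_0) = 82.592100, f(y_1) = -27.647900
y_2 = 1.700000 - (-27.647900)·(1.700000 - 3.300000)/(-27.647900 - (82.592100)) = 2.101276; f(y_2) = -16.504598
y_3 = 2.101276 - (-16.504598)·(2.101276 - 1.700000)/(-16.504598 - (-27.647900)) = 2.695614; f(y_3) = 16.799652

2.69561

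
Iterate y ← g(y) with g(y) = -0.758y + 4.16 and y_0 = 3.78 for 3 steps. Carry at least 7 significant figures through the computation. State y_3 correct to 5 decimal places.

y_1 = g(3.780000) = 1.294760
y_2 = g(1.294760) = 3.178572
y_3 = g(3.178572) = 1.750642

1.75064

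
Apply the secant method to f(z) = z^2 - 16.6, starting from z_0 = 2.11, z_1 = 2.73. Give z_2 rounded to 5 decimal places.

Secant update: z_(k+1) = z_k − f(z_k)·(z_k − z_(k-1))/(f(z_k) − f(z_(k-1))).
f(z_0) = -12.147900, f(z_1) = -9.147100
z_2 = 2.730000 - (-9.147100)·(2.730000 - 2.110000)/(-9.147100 - (-12.147900)) = 4.619897; f(z_2) = 4.743445

4.61990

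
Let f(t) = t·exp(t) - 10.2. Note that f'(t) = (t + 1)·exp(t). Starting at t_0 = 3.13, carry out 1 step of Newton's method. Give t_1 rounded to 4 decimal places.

2.4801

t_0 = 3.130000: f = 61.395556, f' = 94.469536 → t_1 = 3.130000 - (61.395556)/(94.469536) = 2.480102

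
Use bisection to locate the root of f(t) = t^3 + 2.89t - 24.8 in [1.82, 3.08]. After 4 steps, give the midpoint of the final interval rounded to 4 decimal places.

f(1.820000) = -13.511632, f(3.080000) = 13.319312 (opposite signs)
step 1: m = 2.450000, f(m) = -3.013375 < 0 → root in [2.450000, 3.080000]
step 2: m = 2.765000, f(m) = 4.329897 > 0 → root in [2.450000, 2.765000]
step 3: m = 2.607500, f(m) = 0.464214 > 0 → root in [2.450000, 2.607500]
step 4: m = 2.528750, f(m) = -1.321627 < 0 → root in [2.528750, 2.607500]
Midpoint of [2.528750, 2.607500] = 2.568125

2.5681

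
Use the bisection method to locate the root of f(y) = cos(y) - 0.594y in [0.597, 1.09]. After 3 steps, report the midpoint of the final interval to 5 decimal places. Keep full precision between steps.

f(0.597000) = 0.472408, f(1.090000) = -0.184975 (opposite signs)
step 1: m = 0.843500, f(m) = 0.163813 > 0 → root in [0.843500, 1.090000]
step 2: m = 0.966750, f(m) = -0.006272 < 0 → root in [0.843500, 0.966750]
step 3: m = 0.905125, f(m) = 0.079943 > 0 → root in [0.905125, 0.966750]
Midpoint of [0.905125, 0.966750] = 0.935937

0.93594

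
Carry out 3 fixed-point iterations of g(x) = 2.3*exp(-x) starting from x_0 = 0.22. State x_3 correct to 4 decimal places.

1.5996

x_1 = g(0.220000) = 1.845793
x_2 = g(1.845793) = 0.363170
x_3 = g(0.363170) = 1.599577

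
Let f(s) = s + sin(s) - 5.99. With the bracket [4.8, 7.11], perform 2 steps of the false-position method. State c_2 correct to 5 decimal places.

False-position update: c = (a·f(b) − b·f(a))/(f(b) − f(a)); replace the endpoint whose sign matches f(c).
f(4.800000) = -2.186165, f(7.110000) = 1.855778
step 1: c = 6.049409, f(c) = -0.172243 < 0 → new bracket [6.049409, 7.110000]
step 2: c = 6.139487, f(c) = 0.006283 > 0 → new bracket [6.049409, 6.139487]

6.13949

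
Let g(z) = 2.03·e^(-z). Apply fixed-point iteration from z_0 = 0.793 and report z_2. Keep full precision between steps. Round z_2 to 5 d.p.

0.81017

z_1 = g(0.793000) = 0.918545
z_2 = g(0.918545) = 0.810171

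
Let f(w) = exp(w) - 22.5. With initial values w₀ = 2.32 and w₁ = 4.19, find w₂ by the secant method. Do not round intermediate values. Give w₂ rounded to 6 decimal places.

f(w_0) = -12.324326, f(w_1) = 43.522791
w_2 = 4.190000 - (43.522791)·(4.190000 - 2.320000)/(43.522791 - (-12.324326)) = 2.732671; f(w_2) = -7.126103

2.732671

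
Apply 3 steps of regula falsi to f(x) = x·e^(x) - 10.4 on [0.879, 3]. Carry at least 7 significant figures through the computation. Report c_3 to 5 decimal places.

1.53349

f(0.879000) = -8.282937, f(3.000000) = 49.856611
step 1: c = 1.181171, f(c) = -6.551521 < 0 → new bracket [1.181171, 3.000000]
step 2: c = 1.392419, f(c) = -4.796105 < 0 → new bracket [1.392419, 3.000000]
step 3: c = 1.533494, f(c) = -3.293265 < 0 → new bracket [1.533494, 3.000000]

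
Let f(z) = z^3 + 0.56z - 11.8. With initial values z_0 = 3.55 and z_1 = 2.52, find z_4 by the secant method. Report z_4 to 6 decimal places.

f(z_0) = 34.926875, f(z_1) = 5.614208
z_2 = 2.520000 - (5.614208)·(2.520000 - 3.550000)/(5.614208 - (34.926875)) = 2.322726; f(z_2) = 2.031959
z_3 = 2.322726 - (2.031959)·(2.322726 - 2.520000)/(2.031959 - (5.614208)) = 2.210826; f(z_3) = 0.244029
z_4 = 2.210826 - (0.244029)·(2.210826 - 2.322726)/(0.244029 - (2.031959)) = 2.195553; f(z_4) = 0.013070

2.195553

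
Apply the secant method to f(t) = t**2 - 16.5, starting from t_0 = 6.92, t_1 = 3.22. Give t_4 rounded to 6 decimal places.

f(t_0) = 31.386400, f(t_1) = -6.131600
t_2 = 3.220000 - (-6.131600)·(3.220000 - 6.920000)/(-6.131600 - (31.386400)) = 3.824694; f(t_2) = -1.871714
t_3 = 3.824694 - (-1.871714)·(3.824694 - 3.220000)/(-1.871714 - (-6.131600)) = 4.090386; f(t_3) = 0.231254
t_4 = 4.090386 - (0.231254)·(4.090386 - 3.824694)/(0.231254 - (-1.871714)) = 4.061169; f(t_4) = -0.006909

4.061169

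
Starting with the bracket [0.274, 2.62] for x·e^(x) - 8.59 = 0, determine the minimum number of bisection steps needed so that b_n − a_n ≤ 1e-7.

25

Initial width b − a = 2.62 − 0.274 = 2.346000.
After n steps the width is (b−a)/2^n; need (b−a)/2^n ≤ 1e-7.
So n ≥ log₂(2.346000/1e-7) = log₂(23460000.0000) ≈ 24.4837.
Hence n = 25.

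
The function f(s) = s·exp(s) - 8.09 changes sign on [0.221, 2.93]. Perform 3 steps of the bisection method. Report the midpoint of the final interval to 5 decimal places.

f(0.221000) = -7.814342, f(2.930000) = 46.781957 (opposite signs)
step 1: m = 1.575500, f(m) = -0.475360 < 0 → root in [1.575500, 2.930000]
step 2: m = 2.252750, f(m) = 13.342355 > 0 → root in [1.575500, 2.252750]
step 3: m = 1.914125, f(m) = 4.889687 > 0 → root in [1.575500, 1.914125]
Midpoint of [1.575500, 1.914125] = 1.744813

1.74481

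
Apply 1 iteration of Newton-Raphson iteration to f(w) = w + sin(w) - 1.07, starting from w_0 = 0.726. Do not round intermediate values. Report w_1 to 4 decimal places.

f'(w) = 1 + cos(w)
w_0 = 0.726000: f = 0.319884, f' = 1.747836 → w_1 = 0.726000 - (0.319884)/(1.747836) = 0.542983

0.5430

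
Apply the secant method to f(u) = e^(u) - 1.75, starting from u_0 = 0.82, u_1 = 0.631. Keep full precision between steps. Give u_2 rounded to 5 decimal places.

0.56841

Secant update: u_(k+1) = u_k − f(u_k)·(u_k − u_(k-1))/(f(u_k) − f(u_(k-1))).
f(u_0) = 0.520500, f(u_1) = 0.129489
u_2 = 0.631000 - (0.129489)·(0.631000 - 0.820000)/(0.129489 - (0.520500)) = 0.568410; f(u_2) = 0.015457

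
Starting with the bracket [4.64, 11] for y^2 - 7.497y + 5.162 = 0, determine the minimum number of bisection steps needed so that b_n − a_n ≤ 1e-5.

20

Initial width b − a = 11 − 4.64 = 6.360000.
After n steps the width is (b−a)/2^n; need (b−a)/2^n ≤ 1e-5.
So n ≥ log₂(6.360000/1e-5) = log₂(636000.0000) ≈ 19.2787.
Hence n = 20.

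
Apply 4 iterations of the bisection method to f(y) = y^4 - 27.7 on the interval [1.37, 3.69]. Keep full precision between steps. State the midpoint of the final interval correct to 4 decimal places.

2.3125

f(1.370000) = -24.177246, f(3.690000) = 157.698179 (opposite signs)
step 1: m = 2.530000, f(m) = 13.271521 > 0 → root in [1.370000, 2.530000]
step 2: m = 1.950000, f(m) = -13.240994 < 0 → root in [1.950000, 2.530000]
step 3: m = 2.240000, f(m) = -2.523690 < 0 → root in [2.240000, 2.530000]
step 4: m = 2.385000, f(m) = 4.655904 > 0 → root in [2.240000, 2.385000]
Midpoint of [2.240000, 2.385000] = 2.312500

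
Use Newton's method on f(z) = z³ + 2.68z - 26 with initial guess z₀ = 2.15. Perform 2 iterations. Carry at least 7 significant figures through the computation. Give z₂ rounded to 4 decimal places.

f'(z) = 3z² + 2.68
z_0 = 2.150000: f = -10.299625, f' = 16.547500 → z_1 = 2.150000 - (-10.299625)/(16.547500) = 2.772428
z_1 = 2.772428: f = 2.739975, f' = 25.739069 → z_2 = 2.772428 - (2.739975)/(25.739069) = 2.665976

2.6660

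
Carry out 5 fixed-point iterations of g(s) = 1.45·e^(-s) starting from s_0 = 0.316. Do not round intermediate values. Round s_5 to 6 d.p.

0.792786

s_1 = g(0.316000) = 1.057136
s_2 = g(1.057136) = 0.503802
s_3 = g(0.503802) = 0.876132
s_4 = g(0.876132) = 0.603766
s_5 = g(0.603766) = 0.792786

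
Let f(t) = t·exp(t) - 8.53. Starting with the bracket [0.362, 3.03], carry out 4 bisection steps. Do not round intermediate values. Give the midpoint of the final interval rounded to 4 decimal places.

f(0.362000) = -8.010096, f(3.030000) = 54.182615 (opposite signs)
step 1: m = 1.696000, f(m) = 0.716754 > 0 → root in [0.362000, 1.696000]
step 2: m = 1.029000, f(m) = -5.650584 < 0 → root in [1.029000, 1.696000]
step 3: m = 1.362500, f(m) = -3.208149 < 0 → root in [1.362500, 1.696000]
step 4: m = 1.529250, f(m) = -1.472948 < 0 → root in [1.529250, 1.696000]
Midpoint of [1.529250, 1.696000] = 1.612625

1.6126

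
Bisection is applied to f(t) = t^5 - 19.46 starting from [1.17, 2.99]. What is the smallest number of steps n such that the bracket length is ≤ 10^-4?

Initial width b − a = 2.99 − 1.17 = 1.820000.
After n steps the width is (b−a)/2^n; need (b−a)/2^n ≤ 10^-4.
So n ≥ log₂(1.820000/10^-4) = log₂(18200.0000) ≈ 14.1517.
Hence n = 15.

15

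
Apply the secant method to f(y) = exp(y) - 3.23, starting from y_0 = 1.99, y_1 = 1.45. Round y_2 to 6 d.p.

Secant update: y_(k+1) = y_k − f(y_k)·(y_k − y_(k-1))/(f(y_k) − f(y_(k-1))).
f(y_0) = 4.085534, f(y_1) = 1.033115
y_2 = 1.450000 - (1.033115)·(1.450000 - 1.990000)/(1.033115 - (4.085534)) = 1.267233; f(y_2) = 0.321013

1.267233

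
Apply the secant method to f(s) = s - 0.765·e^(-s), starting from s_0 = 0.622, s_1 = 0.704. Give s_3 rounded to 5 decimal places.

0.47568

f(s_0) = 0.211295, f(s_1) = 0.325629
s_2 = 0.704000 - (0.325629)·(0.704000 - 0.622000)/(0.325629 - (0.211295)) = 0.470460; f(s_2) = -0.007447
s_3 = 0.470460 - (-0.007447)·(0.470460 - 0.704000)/(-0.007447 - (0.325629)) = 0.475681; f(s_3) = 0.000263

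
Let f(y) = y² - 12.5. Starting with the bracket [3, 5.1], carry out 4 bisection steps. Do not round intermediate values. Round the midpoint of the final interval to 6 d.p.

3.590625

f(3.000000) = -3.500000, f(5.100000) = 13.510000 (opposite signs)
step 1: m = 4.050000, f(m) = 3.902500 > 0 → root in [3.000000, 4.050000]
step 2: m = 3.525000, f(m) = -0.074375 < 0 → root in [3.525000, 4.050000]
step 3: m = 3.787500, f(m) = 1.845156 > 0 → root in [3.525000, 3.787500]
step 4: m = 3.656250, f(m) = 0.868164 > 0 → root in [3.525000, 3.656250]
Midpoint of [3.525000, 3.656250] = 3.590625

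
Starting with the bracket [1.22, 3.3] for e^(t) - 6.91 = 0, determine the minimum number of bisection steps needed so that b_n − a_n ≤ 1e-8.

28

Initial width b − a = 3.3 − 1.22 = 2.080000.
After n steps the width is (b−a)/2^n; need (b−a)/2^n ≤ 1e-8.
So n ≥ log₂(2.080000/1e-8) = log₂(208000000.0000) ≈ 27.6320.
Hence n = 28.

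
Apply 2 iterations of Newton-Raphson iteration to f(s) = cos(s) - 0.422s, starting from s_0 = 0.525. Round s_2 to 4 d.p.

1.0943

f'(s) = -sin(s) - 0.422
s_0 = 0.525000: f = 0.643774, f' = -0.923213 → s_1 = 0.525000 - (0.643774)/(-0.923213) = 1.222319
s_1 = 1.222319: f = -0.174352, f' = -1.361894 → s_2 = 1.222319 - (-0.174352)/(-1.361894) = 1.094298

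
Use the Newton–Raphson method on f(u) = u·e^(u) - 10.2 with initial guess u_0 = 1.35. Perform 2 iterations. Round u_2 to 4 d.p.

f'(u) = (u + 1)·e^(u)
u_0 = 1.350000: f = -4.992476, f' = 9.064950 → u_1 = 1.350000 - (-4.992476)/(9.064950) = 1.900745
u_1 = 1.900745: f = 2.517651, f' = 19.408528 → u_2 = 1.900745 - (2.517651)/(19.408528) = 1.771026

1.7710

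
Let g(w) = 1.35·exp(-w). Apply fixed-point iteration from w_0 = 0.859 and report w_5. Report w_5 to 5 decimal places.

w_1 = g(0.859000) = 0.571840
w_2 = g(0.571840) = 0.762056
w_3 = g(0.762056) = 0.630053
w_4 = g(0.630053) = 0.718961
w_5 = g(0.718961) = 0.657799

0.65780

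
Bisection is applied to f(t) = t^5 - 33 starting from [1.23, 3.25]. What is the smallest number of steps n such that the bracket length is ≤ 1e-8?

28

Initial width b − a = 3.25 − 1.23 = 2.020000.
After n steps the width is (b−a)/2^n; need (b−a)/2^n ≤ 1e-8.
So n ≥ log₂(2.020000/1e-8) = log₂(202000000.0000) ≈ 27.5898.
Hence n = 28.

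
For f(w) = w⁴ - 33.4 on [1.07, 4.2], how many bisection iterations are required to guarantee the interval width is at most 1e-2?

9

Initial width b − a = 4.2 − 1.07 = 3.130000.
After n steps the width is (b−a)/2^n; need (b−a)/2^n ≤ 1e-2.
So n ≥ log₂(3.130000/1e-2) = log₂(313.0000) ≈ 8.2900.
Hence n = 9.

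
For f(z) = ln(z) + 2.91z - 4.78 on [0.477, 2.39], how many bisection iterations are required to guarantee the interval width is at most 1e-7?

25

Initial width b − a = 2.39 − 0.477 = 1.913000.
After n steps the width is (b−a)/2^n; need (b−a)/2^n ≤ 1e-7.
So n ≥ log₂(1.913000/1e-7) = log₂(19130000.0000) ≈ 24.1893.
Hence n = 25.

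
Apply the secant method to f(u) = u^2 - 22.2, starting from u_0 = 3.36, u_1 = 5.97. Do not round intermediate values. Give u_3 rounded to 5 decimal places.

4.68984

f(u_0) = -10.910400, f(u_1) = 13.440900
u_2 = 5.970000 - (13.440900)·(5.970000 - 3.360000)/(13.440900 - (-10.910400)) = 4.529389; f(u_2) = -1.684635
u_3 = 4.529389 - (-1.684635)·(4.529389 - 5.970000)/(-1.684635 - (13.440900)) = 4.689840; f(u_3) = -0.205403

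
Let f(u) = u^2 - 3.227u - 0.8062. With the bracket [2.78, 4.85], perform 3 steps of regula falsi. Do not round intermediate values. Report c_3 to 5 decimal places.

f(2.780000) = -2.048860, f(4.850000) = 7.065350
step 1: c = 3.245333, f(c) = -0.746704 < 0 → new bracket [3.245333, 4.850000]
step 2: c = 3.398713, f(c) = -0.222598 < 0 → new bracket [3.398713, 4.850000]
step 3: c = 3.443040, f(c) = -0.062367 < 0 → new bracket [3.443040, 4.850000]

3.44304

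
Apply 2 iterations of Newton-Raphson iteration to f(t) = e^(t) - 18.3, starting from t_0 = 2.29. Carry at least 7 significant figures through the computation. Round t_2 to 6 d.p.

f'(t) = e^(t)
t_0 = 2.290000: f = -8.425062, f' = 9.874938 → t_1 = 2.290000 - (-8.425062)/(9.874938) = 3.143176
t_1 = 3.143176: f = 4.877367, f' = 23.177367 → t_2 = 3.143176 - (4.877367)/(23.177367) = 2.932740

2.932740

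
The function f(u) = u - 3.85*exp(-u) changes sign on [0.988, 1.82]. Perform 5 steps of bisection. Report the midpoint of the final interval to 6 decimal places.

f(0.988000) = -0.445434, f(1.820000) = 1.196201 (opposite signs)
step 1: m = 1.404000, f(m) = 0.458392 > 0 → root in [0.988000, 1.404000]
step 2: m = 1.196000, f(m) = 0.031755 > 0 → root in [0.988000, 1.196000]
step 3: m = 1.092000, f(m) = -0.199847 < 0 → root in [1.092000, 1.196000]
step 4: m = 1.144000, f(m) = -0.082388 < 0 → root in [1.144000, 1.196000]
step 5: m = 1.170000, f(m) = -0.024913 < 0 → root in [1.170000, 1.196000]
Midpoint of [1.170000, 1.196000] = 1.183000

1.183000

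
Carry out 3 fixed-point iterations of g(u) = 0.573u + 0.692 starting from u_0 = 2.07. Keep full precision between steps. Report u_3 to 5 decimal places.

1.70515

u_1 = g(2.070000) = 1.878110
u_2 = g(1.878110) = 1.768157
u_3 = g(1.768157) = 1.705154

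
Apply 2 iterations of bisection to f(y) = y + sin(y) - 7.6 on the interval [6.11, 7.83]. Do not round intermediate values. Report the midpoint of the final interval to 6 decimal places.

6.755000

f(6.110000) = -1.662321, f(7.830000) = 1.229712 (opposite signs)
step 1: m = 6.970000, f(m) = 0.004077 > 0 → root in [6.110000, 6.970000]
step 2: m = 6.540000, f(m) = -0.805999 < 0 → root in [6.540000, 6.970000]
Midpoint of [6.540000, 6.970000] = 6.755000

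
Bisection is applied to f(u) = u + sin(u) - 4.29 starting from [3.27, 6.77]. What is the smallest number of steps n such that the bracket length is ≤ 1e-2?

9

Initial width b − a = 6.77 − 3.27 = 3.500000.
After n steps the width is (b−a)/2^n; need (b−a)/2^n ≤ 1e-2.
So n ≥ log₂(3.500000/1e-2) = log₂(350.0000) ≈ 8.4512.
Hence n = 9.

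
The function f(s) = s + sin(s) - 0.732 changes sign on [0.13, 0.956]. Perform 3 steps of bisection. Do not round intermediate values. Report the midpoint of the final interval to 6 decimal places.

f(0.130000) = -0.472366, f(0.956000) = 1.040891 (opposite signs)
step 1: m = 0.543000, f(m) = 0.327707 > 0 → root in [0.130000, 0.543000]
step 2: m = 0.336500, f(m) = -0.065315 < 0 → root in [0.336500, 0.543000]
step 3: m = 0.439750, f(m) = 0.133463 > 0 → root in [0.336500, 0.439750]
Midpoint of [0.336500, 0.439750] = 0.388125

0.388125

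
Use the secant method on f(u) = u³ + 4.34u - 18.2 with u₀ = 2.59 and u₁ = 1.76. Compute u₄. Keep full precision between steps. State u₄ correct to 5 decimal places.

f(u_0) = 10.414579, f(u_1) = -5.109824
u_2 = 1.760000 - (-5.109824)·(1.760000 - 2.590000)/(-5.109824 - (10.414579)) = 2.033193; f(u_2) = -0.970984
u_3 = 2.033193 - (-0.970984)·(2.033193 - 1.760000)/(-0.970984 - (-5.109824)) = 2.097285; f(u_3) = 0.127335
u_4 = 2.097285 - (0.127335)·(2.097285 - 2.033193)/(0.127335 - (-0.970984)) = 2.089854; f(u_4) = -0.002619

2.08985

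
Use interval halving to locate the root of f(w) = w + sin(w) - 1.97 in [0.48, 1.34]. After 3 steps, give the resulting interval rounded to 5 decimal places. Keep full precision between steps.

[1.01750, 1.12500]

f(0.480000) = -1.028221, f(1.340000) = 0.343485 (opposite signs)
step 1: m = 0.910000, f(m) = -0.270496 < 0 → root in [0.910000, 1.340000]
step 2: m = 1.125000, f(m) = 0.057268 > 0 → root in [0.910000, 1.125000]
step 3: m = 1.017500, f(m) = -0.101703 < 0 → root in [1.017500, 1.125000]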